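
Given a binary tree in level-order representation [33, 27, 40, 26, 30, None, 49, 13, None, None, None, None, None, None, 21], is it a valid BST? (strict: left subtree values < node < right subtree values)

Level-order array: [33, 27, 40, 26, 30, None, 49, 13, None, None, None, None, None, None, 21]
Validate using subtree bounds (lo, hi): at each node, require lo < value < hi,
then recurse left with hi=value and right with lo=value.
Preorder trace (stopping at first violation):
  at node 33 with bounds (-inf, +inf): OK
  at node 27 with bounds (-inf, 33): OK
  at node 26 with bounds (-inf, 27): OK
  at node 13 with bounds (-inf, 26): OK
  at node 21 with bounds (13, 26): OK
  at node 30 with bounds (27, 33): OK
  at node 40 with bounds (33, +inf): OK
  at node 49 with bounds (40, +inf): OK
No violation found at any node.
Result: Valid BST


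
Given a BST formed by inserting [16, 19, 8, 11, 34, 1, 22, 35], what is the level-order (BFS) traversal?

Tree insertion order: [16, 19, 8, 11, 34, 1, 22, 35]
Tree (level-order array): [16, 8, 19, 1, 11, None, 34, None, None, None, None, 22, 35]
BFS from the root, enqueuing left then right child of each popped node:
  queue [16] -> pop 16, enqueue [8, 19], visited so far: [16]
  queue [8, 19] -> pop 8, enqueue [1, 11], visited so far: [16, 8]
  queue [19, 1, 11] -> pop 19, enqueue [34], visited so far: [16, 8, 19]
  queue [1, 11, 34] -> pop 1, enqueue [none], visited so far: [16, 8, 19, 1]
  queue [11, 34] -> pop 11, enqueue [none], visited so far: [16, 8, 19, 1, 11]
  queue [34] -> pop 34, enqueue [22, 35], visited so far: [16, 8, 19, 1, 11, 34]
  queue [22, 35] -> pop 22, enqueue [none], visited so far: [16, 8, 19, 1, 11, 34, 22]
  queue [35] -> pop 35, enqueue [none], visited so far: [16, 8, 19, 1, 11, 34, 22, 35]
Result: [16, 8, 19, 1, 11, 34, 22, 35]


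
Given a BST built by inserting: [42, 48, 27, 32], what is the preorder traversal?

Tree insertion order: [42, 48, 27, 32]
Tree (level-order array): [42, 27, 48, None, 32]
Preorder traversal: [42, 27, 32, 48]


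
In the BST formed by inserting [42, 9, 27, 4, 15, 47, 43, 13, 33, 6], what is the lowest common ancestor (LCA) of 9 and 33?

Tree insertion order: [42, 9, 27, 4, 15, 47, 43, 13, 33, 6]
Tree (level-order array): [42, 9, 47, 4, 27, 43, None, None, 6, 15, 33, None, None, None, None, 13]
In a BST, the LCA of p=9, q=33 is the first node v on the
root-to-leaf path with p <= v <= q (go left if both < v, right if both > v).
Walk from root:
  at 42: both 9 and 33 < 42, go left
  at 9: 9 <= 9 <= 33, this is the LCA
LCA = 9


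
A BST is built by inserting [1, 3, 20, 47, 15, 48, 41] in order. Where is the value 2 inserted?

Starting tree (level order): [1, None, 3, None, 20, 15, 47, None, None, 41, 48]
Insertion path: 1 -> 3
Result: insert 2 as left child of 3
Final tree (level order): [1, None, 3, 2, 20, None, None, 15, 47, None, None, 41, 48]


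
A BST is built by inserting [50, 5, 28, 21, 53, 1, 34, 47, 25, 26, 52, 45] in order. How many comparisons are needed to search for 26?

Search path for 26: 50 -> 5 -> 28 -> 21 -> 25 -> 26
Found: True
Comparisons: 6


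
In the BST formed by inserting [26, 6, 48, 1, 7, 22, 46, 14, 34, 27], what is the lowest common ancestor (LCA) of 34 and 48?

Tree insertion order: [26, 6, 48, 1, 7, 22, 46, 14, 34, 27]
Tree (level-order array): [26, 6, 48, 1, 7, 46, None, None, None, None, 22, 34, None, 14, None, 27]
In a BST, the LCA of p=34, q=48 is the first node v on the
root-to-leaf path with p <= v <= q (go left if both < v, right if both > v).
Walk from root:
  at 26: both 34 and 48 > 26, go right
  at 48: 34 <= 48 <= 48, this is the LCA
LCA = 48


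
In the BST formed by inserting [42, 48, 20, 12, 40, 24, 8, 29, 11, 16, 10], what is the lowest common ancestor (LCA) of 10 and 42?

Tree insertion order: [42, 48, 20, 12, 40, 24, 8, 29, 11, 16, 10]
Tree (level-order array): [42, 20, 48, 12, 40, None, None, 8, 16, 24, None, None, 11, None, None, None, 29, 10]
In a BST, the LCA of p=10, q=42 is the first node v on the
root-to-leaf path with p <= v <= q (go left if both < v, right if both > v).
Walk from root:
  at 42: 10 <= 42 <= 42, this is the LCA
LCA = 42


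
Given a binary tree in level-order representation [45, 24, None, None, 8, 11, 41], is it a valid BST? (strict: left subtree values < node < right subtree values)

Level-order array: [45, 24, None, None, 8, 11, 41]
Validate using subtree bounds (lo, hi): at each node, require lo < value < hi,
then recurse left with hi=value and right with lo=value.
Preorder trace (stopping at first violation):
  at node 45 with bounds (-inf, +inf): OK
  at node 24 with bounds (-inf, 45): OK
  at node 8 with bounds (24, 45): VIOLATION
Node 8 violates its bound: not (24 < 8 < 45).
Result: Not a valid BST


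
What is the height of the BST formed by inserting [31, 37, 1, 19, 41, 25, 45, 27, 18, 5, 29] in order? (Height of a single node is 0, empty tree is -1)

Insertion order: [31, 37, 1, 19, 41, 25, 45, 27, 18, 5, 29]
Tree (level-order array): [31, 1, 37, None, 19, None, 41, 18, 25, None, 45, 5, None, None, 27, None, None, None, None, None, 29]
Compute height bottom-up (empty subtree = -1):
  height(5) = 1 + max(-1, -1) = 0
  height(18) = 1 + max(0, -1) = 1
  height(29) = 1 + max(-1, -1) = 0
  height(27) = 1 + max(-1, 0) = 1
  height(25) = 1 + max(-1, 1) = 2
  height(19) = 1 + max(1, 2) = 3
  height(1) = 1 + max(-1, 3) = 4
  height(45) = 1 + max(-1, -1) = 0
  height(41) = 1 + max(-1, 0) = 1
  height(37) = 1 + max(-1, 1) = 2
  height(31) = 1 + max(4, 2) = 5
Height = 5


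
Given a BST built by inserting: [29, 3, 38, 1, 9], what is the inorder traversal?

Tree insertion order: [29, 3, 38, 1, 9]
Tree (level-order array): [29, 3, 38, 1, 9]
Inorder traversal: [1, 3, 9, 29, 38]


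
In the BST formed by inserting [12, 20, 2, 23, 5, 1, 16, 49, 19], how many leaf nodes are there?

Tree built from: [12, 20, 2, 23, 5, 1, 16, 49, 19]
Tree (level-order array): [12, 2, 20, 1, 5, 16, 23, None, None, None, None, None, 19, None, 49]
Rule: A leaf has 0 children.
Per-node child counts:
  node 12: 2 child(ren)
  node 2: 2 child(ren)
  node 1: 0 child(ren)
  node 5: 0 child(ren)
  node 20: 2 child(ren)
  node 16: 1 child(ren)
  node 19: 0 child(ren)
  node 23: 1 child(ren)
  node 49: 0 child(ren)
Matching nodes: [1, 5, 19, 49]
Count of leaf nodes: 4


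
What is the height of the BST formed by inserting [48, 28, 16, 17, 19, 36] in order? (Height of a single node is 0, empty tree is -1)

Insertion order: [48, 28, 16, 17, 19, 36]
Tree (level-order array): [48, 28, None, 16, 36, None, 17, None, None, None, 19]
Compute height bottom-up (empty subtree = -1):
  height(19) = 1 + max(-1, -1) = 0
  height(17) = 1 + max(-1, 0) = 1
  height(16) = 1 + max(-1, 1) = 2
  height(36) = 1 + max(-1, -1) = 0
  height(28) = 1 + max(2, 0) = 3
  height(48) = 1 + max(3, -1) = 4
Height = 4


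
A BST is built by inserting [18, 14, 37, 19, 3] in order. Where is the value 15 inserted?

Starting tree (level order): [18, 14, 37, 3, None, 19]
Insertion path: 18 -> 14
Result: insert 15 as right child of 14
Final tree (level order): [18, 14, 37, 3, 15, 19]


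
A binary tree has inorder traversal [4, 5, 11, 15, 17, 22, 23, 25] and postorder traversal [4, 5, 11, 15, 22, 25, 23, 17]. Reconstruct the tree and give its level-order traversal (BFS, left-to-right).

Inorder:   [4, 5, 11, 15, 17, 22, 23, 25]
Postorder: [4, 5, 11, 15, 22, 25, 23, 17]
Algorithm: postorder visits root last, so walk postorder right-to-left;
each value is the root of the current inorder slice — split it at that
value, recurse on the right subtree first, then the left.
Recursive splits:
  root=17; inorder splits into left=[4, 5, 11, 15], right=[22, 23, 25]
  root=23; inorder splits into left=[22], right=[25]
  root=25; inorder splits into left=[], right=[]
  root=22; inorder splits into left=[], right=[]
  root=15; inorder splits into left=[4, 5, 11], right=[]
  root=11; inorder splits into left=[4, 5], right=[]
  root=5; inorder splits into left=[4], right=[]
  root=4; inorder splits into left=[], right=[]
Reconstructed level-order: [17, 15, 23, 11, 22, 25, 5, 4]


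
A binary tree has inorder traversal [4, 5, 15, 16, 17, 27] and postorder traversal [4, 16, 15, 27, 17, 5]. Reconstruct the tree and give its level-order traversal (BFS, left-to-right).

Inorder:   [4, 5, 15, 16, 17, 27]
Postorder: [4, 16, 15, 27, 17, 5]
Algorithm: postorder visits root last, so walk postorder right-to-left;
each value is the root of the current inorder slice — split it at that
value, recurse on the right subtree first, then the left.
Recursive splits:
  root=5; inorder splits into left=[4], right=[15, 16, 17, 27]
  root=17; inorder splits into left=[15, 16], right=[27]
  root=27; inorder splits into left=[], right=[]
  root=15; inorder splits into left=[], right=[16]
  root=16; inorder splits into left=[], right=[]
  root=4; inorder splits into left=[], right=[]
Reconstructed level-order: [5, 4, 17, 15, 27, 16]


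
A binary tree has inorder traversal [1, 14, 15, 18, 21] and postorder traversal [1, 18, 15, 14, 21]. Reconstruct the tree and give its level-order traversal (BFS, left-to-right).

Inorder:   [1, 14, 15, 18, 21]
Postorder: [1, 18, 15, 14, 21]
Algorithm: postorder visits root last, so walk postorder right-to-left;
each value is the root of the current inorder slice — split it at that
value, recurse on the right subtree first, then the left.
Recursive splits:
  root=21; inorder splits into left=[1, 14, 15, 18], right=[]
  root=14; inorder splits into left=[1], right=[15, 18]
  root=15; inorder splits into left=[], right=[18]
  root=18; inorder splits into left=[], right=[]
  root=1; inorder splits into left=[], right=[]
Reconstructed level-order: [21, 14, 1, 15, 18]


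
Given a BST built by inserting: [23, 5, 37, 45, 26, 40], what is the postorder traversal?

Tree insertion order: [23, 5, 37, 45, 26, 40]
Tree (level-order array): [23, 5, 37, None, None, 26, 45, None, None, 40]
Postorder traversal: [5, 26, 40, 45, 37, 23]


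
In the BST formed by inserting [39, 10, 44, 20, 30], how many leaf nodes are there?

Tree built from: [39, 10, 44, 20, 30]
Tree (level-order array): [39, 10, 44, None, 20, None, None, None, 30]
Rule: A leaf has 0 children.
Per-node child counts:
  node 39: 2 child(ren)
  node 10: 1 child(ren)
  node 20: 1 child(ren)
  node 30: 0 child(ren)
  node 44: 0 child(ren)
Matching nodes: [30, 44]
Count of leaf nodes: 2


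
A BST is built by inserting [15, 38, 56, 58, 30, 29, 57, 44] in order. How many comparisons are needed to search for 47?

Search path for 47: 15 -> 38 -> 56 -> 44
Found: False
Comparisons: 4


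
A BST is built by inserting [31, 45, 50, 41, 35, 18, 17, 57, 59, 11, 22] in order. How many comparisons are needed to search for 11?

Search path for 11: 31 -> 18 -> 17 -> 11
Found: True
Comparisons: 4


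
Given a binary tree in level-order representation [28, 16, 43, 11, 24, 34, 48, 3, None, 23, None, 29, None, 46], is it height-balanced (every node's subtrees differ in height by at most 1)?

Tree (level-order array): [28, 16, 43, 11, 24, 34, 48, 3, None, 23, None, 29, None, 46]
Definition: a tree is height-balanced if, at every node, |h(left) - h(right)| <= 1 (empty subtree has height -1).
Bottom-up per-node check:
  node 3: h_left=-1, h_right=-1, diff=0 [OK], height=0
  node 11: h_left=0, h_right=-1, diff=1 [OK], height=1
  node 23: h_left=-1, h_right=-1, diff=0 [OK], height=0
  node 24: h_left=0, h_right=-1, diff=1 [OK], height=1
  node 16: h_left=1, h_right=1, diff=0 [OK], height=2
  node 29: h_left=-1, h_right=-1, diff=0 [OK], height=0
  node 34: h_left=0, h_right=-1, diff=1 [OK], height=1
  node 46: h_left=-1, h_right=-1, diff=0 [OK], height=0
  node 48: h_left=0, h_right=-1, diff=1 [OK], height=1
  node 43: h_left=1, h_right=1, diff=0 [OK], height=2
  node 28: h_left=2, h_right=2, diff=0 [OK], height=3
All nodes satisfy the balance condition.
Result: Balanced


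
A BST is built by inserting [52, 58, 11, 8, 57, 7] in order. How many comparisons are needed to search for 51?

Search path for 51: 52 -> 11
Found: False
Comparisons: 2


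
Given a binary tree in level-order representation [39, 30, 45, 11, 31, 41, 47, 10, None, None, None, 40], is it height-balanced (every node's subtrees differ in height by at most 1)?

Tree (level-order array): [39, 30, 45, 11, 31, 41, 47, 10, None, None, None, 40]
Definition: a tree is height-balanced if, at every node, |h(left) - h(right)| <= 1 (empty subtree has height -1).
Bottom-up per-node check:
  node 10: h_left=-1, h_right=-1, diff=0 [OK], height=0
  node 11: h_left=0, h_right=-1, diff=1 [OK], height=1
  node 31: h_left=-1, h_right=-1, diff=0 [OK], height=0
  node 30: h_left=1, h_right=0, diff=1 [OK], height=2
  node 40: h_left=-1, h_right=-1, diff=0 [OK], height=0
  node 41: h_left=0, h_right=-1, diff=1 [OK], height=1
  node 47: h_left=-1, h_right=-1, diff=0 [OK], height=0
  node 45: h_left=1, h_right=0, diff=1 [OK], height=2
  node 39: h_left=2, h_right=2, diff=0 [OK], height=3
All nodes satisfy the balance condition.
Result: Balanced


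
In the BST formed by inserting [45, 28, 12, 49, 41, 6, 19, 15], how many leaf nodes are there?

Tree built from: [45, 28, 12, 49, 41, 6, 19, 15]
Tree (level-order array): [45, 28, 49, 12, 41, None, None, 6, 19, None, None, None, None, 15]
Rule: A leaf has 0 children.
Per-node child counts:
  node 45: 2 child(ren)
  node 28: 2 child(ren)
  node 12: 2 child(ren)
  node 6: 0 child(ren)
  node 19: 1 child(ren)
  node 15: 0 child(ren)
  node 41: 0 child(ren)
  node 49: 0 child(ren)
Matching nodes: [6, 15, 41, 49]
Count of leaf nodes: 4


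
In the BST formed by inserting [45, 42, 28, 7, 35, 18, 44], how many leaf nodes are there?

Tree built from: [45, 42, 28, 7, 35, 18, 44]
Tree (level-order array): [45, 42, None, 28, 44, 7, 35, None, None, None, 18]
Rule: A leaf has 0 children.
Per-node child counts:
  node 45: 1 child(ren)
  node 42: 2 child(ren)
  node 28: 2 child(ren)
  node 7: 1 child(ren)
  node 18: 0 child(ren)
  node 35: 0 child(ren)
  node 44: 0 child(ren)
Matching nodes: [18, 35, 44]
Count of leaf nodes: 3


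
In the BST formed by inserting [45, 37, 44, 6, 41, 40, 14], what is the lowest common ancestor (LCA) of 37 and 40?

Tree insertion order: [45, 37, 44, 6, 41, 40, 14]
Tree (level-order array): [45, 37, None, 6, 44, None, 14, 41, None, None, None, 40]
In a BST, the LCA of p=37, q=40 is the first node v on the
root-to-leaf path with p <= v <= q (go left if both < v, right if both > v).
Walk from root:
  at 45: both 37 and 40 < 45, go left
  at 37: 37 <= 37 <= 40, this is the LCA
LCA = 37


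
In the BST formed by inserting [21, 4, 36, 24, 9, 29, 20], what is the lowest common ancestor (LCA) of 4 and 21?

Tree insertion order: [21, 4, 36, 24, 9, 29, 20]
Tree (level-order array): [21, 4, 36, None, 9, 24, None, None, 20, None, 29]
In a BST, the LCA of p=4, q=21 is the first node v on the
root-to-leaf path with p <= v <= q (go left if both < v, right if both > v).
Walk from root:
  at 21: 4 <= 21 <= 21, this is the LCA
LCA = 21


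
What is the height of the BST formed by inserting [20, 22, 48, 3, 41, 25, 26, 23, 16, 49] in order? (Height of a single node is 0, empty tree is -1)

Insertion order: [20, 22, 48, 3, 41, 25, 26, 23, 16, 49]
Tree (level-order array): [20, 3, 22, None, 16, None, 48, None, None, 41, 49, 25, None, None, None, 23, 26]
Compute height bottom-up (empty subtree = -1):
  height(16) = 1 + max(-1, -1) = 0
  height(3) = 1 + max(-1, 0) = 1
  height(23) = 1 + max(-1, -1) = 0
  height(26) = 1 + max(-1, -1) = 0
  height(25) = 1 + max(0, 0) = 1
  height(41) = 1 + max(1, -1) = 2
  height(49) = 1 + max(-1, -1) = 0
  height(48) = 1 + max(2, 0) = 3
  height(22) = 1 + max(-1, 3) = 4
  height(20) = 1 + max(1, 4) = 5
Height = 5


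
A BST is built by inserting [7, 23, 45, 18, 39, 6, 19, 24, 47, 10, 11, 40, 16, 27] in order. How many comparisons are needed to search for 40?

Search path for 40: 7 -> 23 -> 45 -> 39 -> 40
Found: True
Comparisons: 5


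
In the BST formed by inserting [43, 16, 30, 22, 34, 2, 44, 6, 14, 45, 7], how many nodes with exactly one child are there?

Tree built from: [43, 16, 30, 22, 34, 2, 44, 6, 14, 45, 7]
Tree (level-order array): [43, 16, 44, 2, 30, None, 45, None, 6, 22, 34, None, None, None, 14, None, None, None, None, 7]
Rule: These are nodes with exactly 1 non-null child.
Per-node child counts:
  node 43: 2 child(ren)
  node 16: 2 child(ren)
  node 2: 1 child(ren)
  node 6: 1 child(ren)
  node 14: 1 child(ren)
  node 7: 0 child(ren)
  node 30: 2 child(ren)
  node 22: 0 child(ren)
  node 34: 0 child(ren)
  node 44: 1 child(ren)
  node 45: 0 child(ren)
Matching nodes: [2, 6, 14, 44]
Count of nodes with exactly one child: 4


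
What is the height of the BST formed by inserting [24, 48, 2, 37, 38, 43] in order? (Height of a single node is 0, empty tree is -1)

Insertion order: [24, 48, 2, 37, 38, 43]
Tree (level-order array): [24, 2, 48, None, None, 37, None, None, 38, None, 43]
Compute height bottom-up (empty subtree = -1):
  height(2) = 1 + max(-1, -1) = 0
  height(43) = 1 + max(-1, -1) = 0
  height(38) = 1 + max(-1, 0) = 1
  height(37) = 1 + max(-1, 1) = 2
  height(48) = 1 + max(2, -1) = 3
  height(24) = 1 + max(0, 3) = 4
Height = 4


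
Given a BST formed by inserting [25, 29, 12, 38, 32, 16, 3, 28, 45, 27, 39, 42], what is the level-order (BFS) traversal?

Tree insertion order: [25, 29, 12, 38, 32, 16, 3, 28, 45, 27, 39, 42]
Tree (level-order array): [25, 12, 29, 3, 16, 28, 38, None, None, None, None, 27, None, 32, 45, None, None, None, None, 39, None, None, 42]
BFS from the root, enqueuing left then right child of each popped node:
  queue [25] -> pop 25, enqueue [12, 29], visited so far: [25]
  queue [12, 29] -> pop 12, enqueue [3, 16], visited so far: [25, 12]
  queue [29, 3, 16] -> pop 29, enqueue [28, 38], visited so far: [25, 12, 29]
  queue [3, 16, 28, 38] -> pop 3, enqueue [none], visited so far: [25, 12, 29, 3]
  queue [16, 28, 38] -> pop 16, enqueue [none], visited so far: [25, 12, 29, 3, 16]
  queue [28, 38] -> pop 28, enqueue [27], visited so far: [25, 12, 29, 3, 16, 28]
  queue [38, 27] -> pop 38, enqueue [32, 45], visited so far: [25, 12, 29, 3, 16, 28, 38]
  queue [27, 32, 45] -> pop 27, enqueue [none], visited so far: [25, 12, 29, 3, 16, 28, 38, 27]
  queue [32, 45] -> pop 32, enqueue [none], visited so far: [25, 12, 29, 3, 16, 28, 38, 27, 32]
  queue [45] -> pop 45, enqueue [39], visited so far: [25, 12, 29, 3, 16, 28, 38, 27, 32, 45]
  queue [39] -> pop 39, enqueue [42], visited so far: [25, 12, 29, 3, 16, 28, 38, 27, 32, 45, 39]
  queue [42] -> pop 42, enqueue [none], visited so far: [25, 12, 29, 3, 16, 28, 38, 27, 32, 45, 39, 42]
Result: [25, 12, 29, 3, 16, 28, 38, 27, 32, 45, 39, 42]


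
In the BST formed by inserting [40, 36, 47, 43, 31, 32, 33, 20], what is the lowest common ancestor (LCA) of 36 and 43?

Tree insertion order: [40, 36, 47, 43, 31, 32, 33, 20]
Tree (level-order array): [40, 36, 47, 31, None, 43, None, 20, 32, None, None, None, None, None, 33]
In a BST, the LCA of p=36, q=43 is the first node v on the
root-to-leaf path with p <= v <= q (go left if both < v, right if both > v).
Walk from root:
  at 40: 36 <= 40 <= 43, this is the LCA
LCA = 40


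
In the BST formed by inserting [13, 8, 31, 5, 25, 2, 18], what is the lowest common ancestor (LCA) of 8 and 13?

Tree insertion order: [13, 8, 31, 5, 25, 2, 18]
Tree (level-order array): [13, 8, 31, 5, None, 25, None, 2, None, 18]
In a BST, the LCA of p=8, q=13 is the first node v on the
root-to-leaf path with p <= v <= q (go left if both < v, right if both > v).
Walk from root:
  at 13: 8 <= 13 <= 13, this is the LCA
LCA = 13


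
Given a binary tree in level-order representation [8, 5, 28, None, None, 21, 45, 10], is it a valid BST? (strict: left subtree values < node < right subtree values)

Level-order array: [8, 5, 28, None, None, 21, 45, 10]
Validate using subtree bounds (lo, hi): at each node, require lo < value < hi,
then recurse left with hi=value and right with lo=value.
Preorder trace (stopping at first violation):
  at node 8 with bounds (-inf, +inf): OK
  at node 5 with bounds (-inf, 8): OK
  at node 28 with bounds (8, +inf): OK
  at node 21 with bounds (8, 28): OK
  at node 10 with bounds (8, 21): OK
  at node 45 with bounds (28, +inf): OK
No violation found at any node.
Result: Valid BST


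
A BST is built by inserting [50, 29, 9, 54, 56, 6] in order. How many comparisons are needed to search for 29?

Search path for 29: 50 -> 29
Found: True
Comparisons: 2


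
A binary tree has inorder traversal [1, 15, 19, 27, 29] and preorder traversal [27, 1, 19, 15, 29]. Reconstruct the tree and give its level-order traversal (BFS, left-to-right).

Inorder:  [1, 15, 19, 27, 29]
Preorder: [27, 1, 19, 15, 29]
Algorithm: preorder visits root first, so consume preorder in order;
for each root, split the current inorder slice at that value into
left-subtree inorder and right-subtree inorder, then recurse.
Recursive splits:
  root=27; inorder splits into left=[1, 15, 19], right=[29]
  root=1; inorder splits into left=[], right=[15, 19]
  root=19; inorder splits into left=[15], right=[]
  root=15; inorder splits into left=[], right=[]
  root=29; inorder splits into left=[], right=[]
Reconstructed level-order: [27, 1, 29, 19, 15]


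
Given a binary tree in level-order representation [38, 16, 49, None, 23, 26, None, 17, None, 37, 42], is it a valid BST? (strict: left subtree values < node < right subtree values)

Level-order array: [38, 16, 49, None, 23, 26, None, 17, None, 37, 42]
Validate using subtree bounds (lo, hi): at each node, require lo < value < hi,
then recurse left with hi=value and right with lo=value.
Preorder trace (stopping at first violation):
  at node 38 with bounds (-inf, +inf): OK
  at node 16 with bounds (-inf, 38): OK
  at node 23 with bounds (16, 38): OK
  at node 17 with bounds (16, 23): OK
  at node 49 with bounds (38, +inf): OK
  at node 26 with bounds (38, 49): VIOLATION
Node 26 violates its bound: not (38 < 26 < 49).
Result: Not a valid BST


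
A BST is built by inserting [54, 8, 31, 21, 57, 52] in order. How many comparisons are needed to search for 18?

Search path for 18: 54 -> 8 -> 31 -> 21
Found: False
Comparisons: 4


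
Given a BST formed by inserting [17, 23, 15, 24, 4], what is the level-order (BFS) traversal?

Tree insertion order: [17, 23, 15, 24, 4]
Tree (level-order array): [17, 15, 23, 4, None, None, 24]
BFS from the root, enqueuing left then right child of each popped node:
  queue [17] -> pop 17, enqueue [15, 23], visited so far: [17]
  queue [15, 23] -> pop 15, enqueue [4], visited so far: [17, 15]
  queue [23, 4] -> pop 23, enqueue [24], visited so far: [17, 15, 23]
  queue [4, 24] -> pop 4, enqueue [none], visited so far: [17, 15, 23, 4]
  queue [24] -> pop 24, enqueue [none], visited so far: [17, 15, 23, 4, 24]
Result: [17, 15, 23, 4, 24]


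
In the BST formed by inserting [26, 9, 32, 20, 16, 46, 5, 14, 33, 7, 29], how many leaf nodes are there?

Tree built from: [26, 9, 32, 20, 16, 46, 5, 14, 33, 7, 29]
Tree (level-order array): [26, 9, 32, 5, 20, 29, 46, None, 7, 16, None, None, None, 33, None, None, None, 14]
Rule: A leaf has 0 children.
Per-node child counts:
  node 26: 2 child(ren)
  node 9: 2 child(ren)
  node 5: 1 child(ren)
  node 7: 0 child(ren)
  node 20: 1 child(ren)
  node 16: 1 child(ren)
  node 14: 0 child(ren)
  node 32: 2 child(ren)
  node 29: 0 child(ren)
  node 46: 1 child(ren)
  node 33: 0 child(ren)
Matching nodes: [7, 14, 29, 33]
Count of leaf nodes: 4


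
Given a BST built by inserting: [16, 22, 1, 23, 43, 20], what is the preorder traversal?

Tree insertion order: [16, 22, 1, 23, 43, 20]
Tree (level-order array): [16, 1, 22, None, None, 20, 23, None, None, None, 43]
Preorder traversal: [16, 1, 22, 20, 23, 43]


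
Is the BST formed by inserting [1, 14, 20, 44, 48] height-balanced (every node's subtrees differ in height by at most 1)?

Tree (level-order array): [1, None, 14, None, 20, None, 44, None, 48]
Definition: a tree is height-balanced if, at every node, |h(left) - h(right)| <= 1 (empty subtree has height -1).
Bottom-up per-node check:
  node 48: h_left=-1, h_right=-1, diff=0 [OK], height=0
  node 44: h_left=-1, h_right=0, diff=1 [OK], height=1
  node 20: h_left=-1, h_right=1, diff=2 [FAIL (|-1-1|=2 > 1)], height=2
  node 14: h_left=-1, h_right=2, diff=3 [FAIL (|-1-2|=3 > 1)], height=3
  node 1: h_left=-1, h_right=3, diff=4 [FAIL (|-1-3|=4 > 1)], height=4
Node 20 violates the condition: |-1 - 1| = 2 > 1.
Result: Not balanced


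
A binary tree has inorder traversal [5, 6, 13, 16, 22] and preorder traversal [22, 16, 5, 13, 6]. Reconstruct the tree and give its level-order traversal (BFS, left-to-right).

Inorder:  [5, 6, 13, 16, 22]
Preorder: [22, 16, 5, 13, 6]
Algorithm: preorder visits root first, so consume preorder in order;
for each root, split the current inorder slice at that value into
left-subtree inorder and right-subtree inorder, then recurse.
Recursive splits:
  root=22; inorder splits into left=[5, 6, 13, 16], right=[]
  root=16; inorder splits into left=[5, 6, 13], right=[]
  root=5; inorder splits into left=[], right=[6, 13]
  root=13; inorder splits into left=[6], right=[]
  root=6; inorder splits into left=[], right=[]
Reconstructed level-order: [22, 16, 5, 13, 6]


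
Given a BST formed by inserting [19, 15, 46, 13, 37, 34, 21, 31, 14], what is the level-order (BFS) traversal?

Tree insertion order: [19, 15, 46, 13, 37, 34, 21, 31, 14]
Tree (level-order array): [19, 15, 46, 13, None, 37, None, None, 14, 34, None, None, None, 21, None, None, 31]
BFS from the root, enqueuing left then right child of each popped node:
  queue [19] -> pop 19, enqueue [15, 46], visited so far: [19]
  queue [15, 46] -> pop 15, enqueue [13], visited so far: [19, 15]
  queue [46, 13] -> pop 46, enqueue [37], visited so far: [19, 15, 46]
  queue [13, 37] -> pop 13, enqueue [14], visited so far: [19, 15, 46, 13]
  queue [37, 14] -> pop 37, enqueue [34], visited so far: [19, 15, 46, 13, 37]
  queue [14, 34] -> pop 14, enqueue [none], visited so far: [19, 15, 46, 13, 37, 14]
  queue [34] -> pop 34, enqueue [21], visited so far: [19, 15, 46, 13, 37, 14, 34]
  queue [21] -> pop 21, enqueue [31], visited so far: [19, 15, 46, 13, 37, 14, 34, 21]
  queue [31] -> pop 31, enqueue [none], visited so far: [19, 15, 46, 13, 37, 14, 34, 21, 31]
Result: [19, 15, 46, 13, 37, 14, 34, 21, 31]


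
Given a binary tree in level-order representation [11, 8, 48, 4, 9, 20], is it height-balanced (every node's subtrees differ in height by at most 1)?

Tree (level-order array): [11, 8, 48, 4, 9, 20]
Definition: a tree is height-balanced if, at every node, |h(left) - h(right)| <= 1 (empty subtree has height -1).
Bottom-up per-node check:
  node 4: h_left=-1, h_right=-1, diff=0 [OK], height=0
  node 9: h_left=-1, h_right=-1, diff=0 [OK], height=0
  node 8: h_left=0, h_right=0, diff=0 [OK], height=1
  node 20: h_left=-1, h_right=-1, diff=0 [OK], height=0
  node 48: h_left=0, h_right=-1, diff=1 [OK], height=1
  node 11: h_left=1, h_right=1, diff=0 [OK], height=2
All nodes satisfy the balance condition.
Result: Balanced


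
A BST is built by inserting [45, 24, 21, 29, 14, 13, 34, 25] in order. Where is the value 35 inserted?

Starting tree (level order): [45, 24, None, 21, 29, 14, None, 25, 34, 13]
Insertion path: 45 -> 24 -> 29 -> 34
Result: insert 35 as right child of 34
Final tree (level order): [45, 24, None, 21, 29, 14, None, 25, 34, 13, None, None, None, None, 35]


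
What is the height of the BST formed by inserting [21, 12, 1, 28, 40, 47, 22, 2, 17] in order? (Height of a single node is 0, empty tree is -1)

Insertion order: [21, 12, 1, 28, 40, 47, 22, 2, 17]
Tree (level-order array): [21, 12, 28, 1, 17, 22, 40, None, 2, None, None, None, None, None, 47]
Compute height bottom-up (empty subtree = -1):
  height(2) = 1 + max(-1, -1) = 0
  height(1) = 1 + max(-1, 0) = 1
  height(17) = 1 + max(-1, -1) = 0
  height(12) = 1 + max(1, 0) = 2
  height(22) = 1 + max(-1, -1) = 0
  height(47) = 1 + max(-1, -1) = 0
  height(40) = 1 + max(-1, 0) = 1
  height(28) = 1 + max(0, 1) = 2
  height(21) = 1 + max(2, 2) = 3
Height = 3


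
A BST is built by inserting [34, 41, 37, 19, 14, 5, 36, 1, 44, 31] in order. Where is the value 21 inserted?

Starting tree (level order): [34, 19, 41, 14, 31, 37, 44, 5, None, None, None, 36, None, None, None, 1]
Insertion path: 34 -> 19 -> 31
Result: insert 21 as left child of 31
Final tree (level order): [34, 19, 41, 14, 31, 37, 44, 5, None, 21, None, 36, None, None, None, 1]


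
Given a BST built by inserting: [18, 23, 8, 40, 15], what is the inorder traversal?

Tree insertion order: [18, 23, 8, 40, 15]
Tree (level-order array): [18, 8, 23, None, 15, None, 40]
Inorder traversal: [8, 15, 18, 23, 40]


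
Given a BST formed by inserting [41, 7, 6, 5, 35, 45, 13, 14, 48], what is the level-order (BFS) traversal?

Tree insertion order: [41, 7, 6, 5, 35, 45, 13, 14, 48]
Tree (level-order array): [41, 7, 45, 6, 35, None, 48, 5, None, 13, None, None, None, None, None, None, 14]
BFS from the root, enqueuing left then right child of each popped node:
  queue [41] -> pop 41, enqueue [7, 45], visited so far: [41]
  queue [7, 45] -> pop 7, enqueue [6, 35], visited so far: [41, 7]
  queue [45, 6, 35] -> pop 45, enqueue [48], visited so far: [41, 7, 45]
  queue [6, 35, 48] -> pop 6, enqueue [5], visited so far: [41, 7, 45, 6]
  queue [35, 48, 5] -> pop 35, enqueue [13], visited so far: [41, 7, 45, 6, 35]
  queue [48, 5, 13] -> pop 48, enqueue [none], visited so far: [41, 7, 45, 6, 35, 48]
  queue [5, 13] -> pop 5, enqueue [none], visited so far: [41, 7, 45, 6, 35, 48, 5]
  queue [13] -> pop 13, enqueue [14], visited so far: [41, 7, 45, 6, 35, 48, 5, 13]
  queue [14] -> pop 14, enqueue [none], visited so far: [41, 7, 45, 6, 35, 48, 5, 13, 14]
Result: [41, 7, 45, 6, 35, 48, 5, 13, 14]


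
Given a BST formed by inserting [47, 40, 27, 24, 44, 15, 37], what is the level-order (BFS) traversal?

Tree insertion order: [47, 40, 27, 24, 44, 15, 37]
Tree (level-order array): [47, 40, None, 27, 44, 24, 37, None, None, 15]
BFS from the root, enqueuing left then right child of each popped node:
  queue [47] -> pop 47, enqueue [40], visited so far: [47]
  queue [40] -> pop 40, enqueue [27, 44], visited so far: [47, 40]
  queue [27, 44] -> pop 27, enqueue [24, 37], visited so far: [47, 40, 27]
  queue [44, 24, 37] -> pop 44, enqueue [none], visited so far: [47, 40, 27, 44]
  queue [24, 37] -> pop 24, enqueue [15], visited so far: [47, 40, 27, 44, 24]
  queue [37, 15] -> pop 37, enqueue [none], visited so far: [47, 40, 27, 44, 24, 37]
  queue [15] -> pop 15, enqueue [none], visited so far: [47, 40, 27, 44, 24, 37, 15]
Result: [47, 40, 27, 44, 24, 37, 15]


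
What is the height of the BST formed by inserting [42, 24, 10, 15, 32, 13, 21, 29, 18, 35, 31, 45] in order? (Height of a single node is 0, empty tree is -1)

Insertion order: [42, 24, 10, 15, 32, 13, 21, 29, 18, 35, 31, 45]
Tree (level-order array): [42, 24, 45, 10, 32, None, None, None, 15, 29, 35, 13, 21, None, 31, None, None, None, None, 18]
Compute height bottom-up (empty subtree = -1):
  height(13) = 1 + max(-1, -1) = 0
  height(18) = 1 + max(-1, -1) = 0
  height(21) = 1 + max(0, -1) = 1
  height(15) = 1 + max(0, 1) = 2
  height(10) = 1 + max(-1, 2) = 3
  height(31) = 1 + max(-1, -1) = 0
  height(29) = 1 + max(-1, 0) = 1
  height(35) = 1 + max(-1, -1) = 0
  height(32) = 1 + max(1, 0) = 2
  height(24) = 1 + max(3, 2) = 4
  height(45) = 1 + max(-1, -1) = 0
  height(42) = 1 + max(4, 0) = 5
Height = 5


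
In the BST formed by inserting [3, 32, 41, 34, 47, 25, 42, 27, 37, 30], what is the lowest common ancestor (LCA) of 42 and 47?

Tree insertion order: [3, 32, 41, 34, 47, 25, 42, 27, 37, 30]
Tree (level-order array): [3, None, 32, 25, 41, None, 27, 34, 47, None, 30, None, 37, 42]
In a BST, the LCA of p=42, q=47 is the first node v on the
root-to-leaf path with p <= v <= q (go left if both < v, right if both > v).
Walk from root:
  at 3: both 42 and 47 > 3, go right
  at 32: both 42 and 47 > 32, go right
  at 41: both 42 and 47 > 41, go right
  at 47: 42 <= 47 <= 47, this is the LCA
LCA = 47


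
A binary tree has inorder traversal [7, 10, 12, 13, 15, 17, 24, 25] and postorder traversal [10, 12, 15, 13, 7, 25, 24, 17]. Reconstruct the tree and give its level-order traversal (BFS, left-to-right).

Inorder:   [7, 10, 12, 13, 15, 17, 24, 25]
Postorder: [10, 12, 15, 13, 7, 25, 24, 17]
Algorithm: postorder visits root last, so walk postorder right-to-left;
each value is the root of the current inorder slice — split it at that
value, recurse on the right subtree first, then the left.
Recursive splits:
  root=17; inorder splits into left=[7, 10, 12, 13, 15], right=[24, 25]
  root=24; inorder splits into left=[], right=[25]
  root=25; inorder splits into left=[], right=[]
  root=7; inorder splits into left=[], right=[10, 12, 13, 15]
  root=13; inorder splits into left=[10, 12], right=[15]
  root=15; inorder splits into left=[], right=[]
  root=12; inorder splits into left=[10], right=[]
  root=10; inorder splits into left=[], right=[]
Reconstructed level-order: [17, 7, 24, 13, 25, 12, 15, 10]


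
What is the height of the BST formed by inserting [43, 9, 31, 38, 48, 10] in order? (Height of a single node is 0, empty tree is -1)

Insertion order: [43, 9, 31, 38, 48, 10]
Tree (level-order array): [43, 9, 48, None, 31, None, None, 10, 38]
Compute height bottom-up (empty subtree = -1):
  height(10) = 1 + max(-1, -1) = 0
  height(38) = 1 + max(-1, -1) = 0
  height(31) = 1 + max(0, 0) = 1
  height(9) = 1 + max(-1, 1) = 2
  height(48) = 1 + max(-1, -1) = 0
  height(43) = 1 + max(2, 0) = 3
Height = 3


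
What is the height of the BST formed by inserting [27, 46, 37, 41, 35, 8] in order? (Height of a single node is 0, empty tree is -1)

Insertion order: [27, 46, 37, 41, 35, 8]
Tree (level-order array): [27, 8, 46, None, None, 37, None, 35, 41]
Compute height bottom-up (empty subtree = -1):
  height(8) = 1 + max(-1, -1) = 0
  height(35) = 1 + max(-1, -1) = 0
  height(41) = 1 + max(-1, -1) = 0
  height(37) = 1 + max(0, 0) = 1
  height(46) = 1 + max(1, -1) = 2
  height(27) = 1 + max(0, 2) = 3
Height = 3


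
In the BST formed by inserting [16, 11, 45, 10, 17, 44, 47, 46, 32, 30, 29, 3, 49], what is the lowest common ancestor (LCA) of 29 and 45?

Tree insertion order: [16, 11, 45, 10, 17, 44, 47, 46, 32, 30, 29, 3, 49]
Tree (level-order array): [16, 11, 45, 10, None, 17, 47, 3, None, None, 44, 46, 49, None, None, 32, None, None, None, None, None, 30, None, 29]
In a BST, the LCA of p=29, q=45 is the first node v on the
root-to-leaf path with p <= v <= q (go left if both < v, right if both > v).
Walk from root:
  at 16: both 29 and 45 > 16, go right
  at 45: 29 <= 45 <= 45, this is the LCA
LCA = 45


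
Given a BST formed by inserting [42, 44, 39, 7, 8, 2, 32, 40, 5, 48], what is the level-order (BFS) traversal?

Tree insertion order: [42, 44, 39, 7, 8, 2, 32, 40, 5, 48]
Tree (level-order array): [42, 39, 44, 7, 40, None, 48, 2, 8, None, None, None, None, None, 5, None, 32]
BFS from the root, enqueuing left then right child of each popped node:
  queue [42] -> pop 42, enqueue [39, 44], visited so far: [42]
  queue [39, 44] -> pop 39, enqueue [7, 40], visited so far: [42, 39]
  queue [44, 7, 40] -> pop 44, enqueue [48], visited so far: [42, 39, 44]
  queue [7, 40, 48] -> pop 7, enqueue [2, 8], visited so far: [42, 39, 44, 7]
  queue [40, 48, 2, 8] -> pop 40, enqueue [none], visited so far: [42, 39, 44, 7, 40]
  queue [48, 2, 8] -> pop 48, enqueue [none], visited so far: [42, 39, 44, 7, 40, 48]
  queue [2, 8] -> pop 2, enqueue [5], visited so far: [42, 39, 44, 7, 40, 48, 2]
  queue [8, 5] -> pop 8, enqueue [32], visited so far: [42, 39, 44, 7, 40, 48, 2, 8]
  queue [5, 32] -> pop 5, enqueue [none], visited so far: [42, 39, 44, 7, 40, 48, 2, 8, 5]
  queue [32] -> pop 32, enqueue [none], visited so far: [42, 39, 44, 7, 40, 48, 2, 8, 5, 32]
Result: [42, 39, 44, 7, 40, 48, 2, 8, 5, 32]


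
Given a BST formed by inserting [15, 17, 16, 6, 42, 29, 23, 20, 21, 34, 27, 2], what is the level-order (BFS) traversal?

Tree insertion order: [15, 17, 16, 6, 42, 29, 23, 20, 21, 34, 27, 2]
Tree (level-order array): [15, 6, 17, 2, None, 16, 42, None, None, None, None, 29, None, 23, 34, 20, 27, None, None, None, 21]
BFS from the root, enqueuing left then right child of each popped node:
  queue [15] -> pop 15, enqueue [6, 17], visited so far: [15]
  queue [6, 17] -> pop 6, enqueue [2], visited so far: [15, 6]
  queue [17, 2] -> pop 17, enqueue [16, 42], visited so far: [15, 6, 17]
  queue [2, 16, 42] -> pop 2, enqueue [none], visited so far: [15, 6, 17, 2]
  queue [16, 42] -> pop 16, enqueue [none], visited so far: [15, 6, 17, 2, 16]
  queue [42] -> pop 42, enqueue [29], visited so far: [15, 6, 17, 2, 16, 42]
  queue [29] -> pop 29, enqueue [23, 34], visited so far: [15, 6, 17, 2, 16, 42, 29]
  queue [23, 34] -> pop 23, enqueue [20, 27], visited so far: [15, 6, 17, 2, 16, 42, 29, 23]
  queue [34, 20, 27] -> pop 34, enqueue [none], visited so far: [15, 6, 17, 2, 16, 42, 29, 23, 34]
  queue [20, 27] -> pop 20, enqueue [21], visited so far: [15, 6, 17, 2, 16, 42, 29, 23, 34, 20]
  queue [27, 21] -> pop 27, enqueue [none], visited so far: [15, 6, 17, 2, 16, 42, 29, 23, 34, 20, 27]
  queue [21] -> pop 21, enqueue [none], visited so far: [15, 6, 17, 2, 16, 42, 29, 23, 34, 20, 27, 21]
Result: [15, 6, 17, 2, 16, 42, 29, 23, 34, 20, 27, 21]


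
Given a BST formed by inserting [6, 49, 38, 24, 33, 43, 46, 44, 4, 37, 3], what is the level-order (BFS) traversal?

Tree insertion order: [6, 49, 38, 24, 33, 43, 46, 44, 4, 37, 3]
Tree (level-order array): [6, 4, 49, 3, None, 38, None, None, None, 24, 43, None, 33, None, 46, None, 37, 44]
BFS from the root, enqueuing left then right child of each popped node:
  queue [6] -> pop 6, enqueue [4, 49], visited so far: [6]
  queue [4, 49] -> pop 4, enqueue [3], visited so far: [6, 4]
  queue [49, 3] -> pop 49, enqueue [38], visited so far: [6, 4, 49]
  queue [3, 38] -> pop 3, enqueue [none], visited so far: [6, 4, 49, 3]
  queue [38] -> pop 38, enqueue [24, 43], visited so far: [6, 4, 49, 3, 38]
  queue [24, 43] -> pop 24, enqueue [33], visited so far: [6, 4, 49, 3, 38, 24]
  queue [43, 33] -> pop 43, enqueue [46], visited so far: [6, 4, 49, 3, 38, 24, 43]
  queue [33, 46] -> pop 33, enqueue [37], visited so far: [6, 4, 49, 3, 38, 24, 43, 33]
  queue [46, 37] -> pop 46, enqueue [44], visited so far: [6, 4, 49, 3, 38, 24, 43, 33, 46]
  queue [37, 44] -> pop 37, enqueue [none], visited so far: [6, 4, 49, 3, 38, 24, 43, 33, 46, 37]
  queue [44] -> pop 44, enqueue [none], visited so far: [6, 4, 49, 3, 38, 24, 43, 33, 46, 37, 44]
Result: [6, 4, 49, 3, 38, 24, 43, 33, 46, 37, 44]


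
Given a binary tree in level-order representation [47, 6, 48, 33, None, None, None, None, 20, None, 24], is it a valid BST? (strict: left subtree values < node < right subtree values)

Level-order array: [47, 6, 48, 33, None, None, None, None, 20, None, 24]
Validate using subtree bounds (lo, hi): at each node, require lo < value < hi,
then recurse left with hi=value and right with lo=value.
Preorder trace (stopping at first violation):
  at node 47 with bounds (-inf, +inf): OK
  at node 6 with bounds (-inf, 47): OK
  at node 33 with bounds (-inf, 6): VIOLATION
Node 33 violates its bound: not (-inf < 33 < 6).
Result: Not a valid BST


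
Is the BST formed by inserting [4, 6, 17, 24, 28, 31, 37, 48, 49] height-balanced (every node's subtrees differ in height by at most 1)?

Tree (level-order array): [4, None, 6, None, 17, None, 24, None, 28, None, 31, None, 37, None, 48, None, 49]
Definition: a tree is height-balanced if, at every node, |h(left) - h(right)| <= 1 (empty subtree has height -1).
Bottom-up per-node check:
  node 49: h_left=-1, h_right=-1, diff=0 [OK], height=0
  node 48: h_left=-1, h_right=0, diff=1 [OK], height=1
  node 37: h_left=-1, h_right=1, diff=2 [FAIL (|-1-1|=2 > 1)], height=2
  node 31: h_left=-1, h_right=2, diff=3 [FAIL (|-1-2|=3 > 1)], height=3
  node 28: h_left=-1, h_right=3, diff=4 [FAIL (|-1-3|=4 > 1)], height=4
  node 24: h_left=-1, h_right=4, diff=5 [FAIL (|-1-4|=5 > 1)], height=5
  node 17: h_left=-1, h_right=5, diff=6 [FAIL (|-1-5|=6 > 1)], height=6
  node 6: h_left=-1, h_right=6, diff=7 [FAIL (|-1-6|=7 > 1)], height=7
  node 4: h_left=-1, h_right=7, diff=8 [FAIL (|-1-7|=8 > 1)], height=8
Node 37 violates the condition: |-1 - 1| = 2 > 1.
Result: Not balanced
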